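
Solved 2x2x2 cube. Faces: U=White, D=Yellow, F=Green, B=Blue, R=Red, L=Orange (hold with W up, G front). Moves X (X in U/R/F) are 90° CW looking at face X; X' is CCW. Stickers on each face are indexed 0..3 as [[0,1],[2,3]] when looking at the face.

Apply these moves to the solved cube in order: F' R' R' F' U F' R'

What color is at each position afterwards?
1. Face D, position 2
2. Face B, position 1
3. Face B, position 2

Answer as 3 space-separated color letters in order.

After move 1 (F'): F=GGGG U=WWRR R=YRYR D=OOYY L=OWOW
After move 2 (R'): R=RRYY U=WBRB F=GWGR D=OGYG B=YBOB
After move 3 (R'): R=RYRY U=WORY F=GBGB D=OWYR B=GBGB
After move 4 (F'): F=BBGG U=WORR R=WYOY D=WWYR L=OYOR
After move 5 (U): U=RWRO F=WYGG R=GBOY B=OYGB L=BBOR
After move 6 (F'): F=YGWG U=RWGO R=WBWY D=BRYR L=BOOR
After move 7 (R'): R=BYWW U=RGGO F=YWWO D=BGYG B=RYRB
Query 1: D[2] = Y
Query 2: B[1] = Y
Query 3: B[2] = R

Answer: Y Y R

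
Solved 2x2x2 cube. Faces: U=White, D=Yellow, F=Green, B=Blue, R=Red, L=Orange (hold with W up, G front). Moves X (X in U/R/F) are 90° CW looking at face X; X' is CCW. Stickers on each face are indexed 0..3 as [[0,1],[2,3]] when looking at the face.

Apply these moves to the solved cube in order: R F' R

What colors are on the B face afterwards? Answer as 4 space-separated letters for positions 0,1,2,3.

After move 1 (R): R=RRRR U=WGWG F=GYGY D=YBYB B=WBWB
After move 2 (F'): F=YYGG U=WGRR R=BRYR D=OOYB L=OGOW
After move 3 (R): R=YBRR U=WYRG F=YOGB D=OWYW B=RBGB
Query: B face = RBGB

Answer: R B G B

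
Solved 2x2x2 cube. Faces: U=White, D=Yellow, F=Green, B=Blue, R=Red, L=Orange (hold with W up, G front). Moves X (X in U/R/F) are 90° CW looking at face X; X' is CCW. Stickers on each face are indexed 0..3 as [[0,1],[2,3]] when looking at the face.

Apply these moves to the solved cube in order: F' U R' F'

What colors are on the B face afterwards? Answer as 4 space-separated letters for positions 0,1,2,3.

Answer: Y W O B

Derivation:
After move 1 (F'): F=GGGG U=WWRR R=YRYR D=OOYY L=OWOW
After move 2 (U): U=RWRW F=YRGG R=BBYR B=OWBB L=GGOW
After move 3 (R'): R=BRBY U=RBRO F=YWGW D=ORYG B=YWOB
After move 4 (F'): F=WWYG U=RBBB R=RROY D=GWYG L=GOOR
Query: B face = YWOB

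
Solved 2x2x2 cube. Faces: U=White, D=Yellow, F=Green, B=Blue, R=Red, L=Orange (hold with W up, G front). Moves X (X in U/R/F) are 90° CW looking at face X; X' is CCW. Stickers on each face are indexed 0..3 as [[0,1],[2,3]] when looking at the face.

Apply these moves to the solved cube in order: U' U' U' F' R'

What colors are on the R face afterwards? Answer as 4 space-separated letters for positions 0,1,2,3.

Answer: B R Y Y

Derivation:
After move 1 (U'): U=WWWW F=OOGG R=GGRR B=RRBB L=BBOO
After move 2 (U'): U=WWWW F=BBGG R=OORR B=GGBB L=RROO
After move 3 (U'): U=WWWW F=RRGG R=BBRR B=OOBB L=GGOO
After move 4 (F'): F=RGRG U=WWBR R=YBYR D=GOYY L=GWOW
After move 5 (R'): R=BRYY U=WBBO F=RWRR D=GGYG B=YOOB
Query: R face = BRYY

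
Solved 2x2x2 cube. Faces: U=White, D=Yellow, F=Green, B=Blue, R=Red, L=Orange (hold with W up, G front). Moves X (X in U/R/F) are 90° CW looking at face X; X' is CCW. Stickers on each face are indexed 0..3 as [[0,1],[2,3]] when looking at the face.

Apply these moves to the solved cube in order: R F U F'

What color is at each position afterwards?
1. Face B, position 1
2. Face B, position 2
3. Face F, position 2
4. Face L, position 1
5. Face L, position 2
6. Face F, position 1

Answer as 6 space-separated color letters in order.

After move 1 (R): R=RRRR U=WGWG F=GYGY D=YBYB B=WBWB
After move 2 (F): F=GGYY U=WGOO R=WRGR D=RRYB L=OYOB
After move 3 (U): U=OWOG F=WRYY R=WBGR B=OYWB L=GGOB
After move 4 (F'): F=RYWY U=OWWG R=RBRR D=GBYB L=GGOO
Query 1: B[1] = Y
Query 2: B[2] = W
Query 3: F[2] = W
Query 4: L[1] = G
Query 5: L[2] = O
Query 6: F[1] = Y

Answer: Y W W G O Y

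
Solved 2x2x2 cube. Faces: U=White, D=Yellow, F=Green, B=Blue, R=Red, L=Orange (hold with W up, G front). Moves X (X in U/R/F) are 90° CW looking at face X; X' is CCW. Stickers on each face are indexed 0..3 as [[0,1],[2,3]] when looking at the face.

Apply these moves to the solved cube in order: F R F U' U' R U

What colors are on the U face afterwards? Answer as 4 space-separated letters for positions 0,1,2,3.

After move 1 (F): F=GGGG U=WWOO R=WRWR D=RRYY L=OYOY
After move 2 (R): R=WWRR U=WGOG F=GRGY D=RBYB B=OBWB
After move 3 (F): F=GGYR U=WGYY R=OWGR D=RWYB L=OROB
After move 4 (U'): U=GYWY F=ORYR R=GGGR B=OWWB L=OBOB
After move 5 (U'): U=YYGW F=OBYR R=ORGR B=GGWB L=OWOB
After move 6 (R): R=GORR U=YBGR F=OWYB D=RWYG B=WGYB
After move 7 (U): U=GYRB F=GOYB R=WGRR B=OWYB L=OWOB
Query: U face = GYRB

Answer: G Y R B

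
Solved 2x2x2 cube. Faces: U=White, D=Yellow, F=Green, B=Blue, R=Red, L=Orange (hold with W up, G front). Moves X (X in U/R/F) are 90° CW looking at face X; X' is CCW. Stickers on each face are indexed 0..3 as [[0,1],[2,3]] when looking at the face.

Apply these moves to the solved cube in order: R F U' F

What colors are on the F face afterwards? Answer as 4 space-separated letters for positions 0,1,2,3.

After move 1 (R): R=RRRR U=WGWG F=GYGY D=YBYB B=WBWB
After move 2 (F): F=GGYY U=WGOO R=WRGR D=RRYB L=OYOB
After move 3 (U'): U=GOWO F=OYYY R=GGGR B=WRWB L=WBOB
After move 4 (F): F=YOYY U=GOBB R=WGOR D=GGYB L=WROR
Query: F face = YOYY

Answer: Y O Y Y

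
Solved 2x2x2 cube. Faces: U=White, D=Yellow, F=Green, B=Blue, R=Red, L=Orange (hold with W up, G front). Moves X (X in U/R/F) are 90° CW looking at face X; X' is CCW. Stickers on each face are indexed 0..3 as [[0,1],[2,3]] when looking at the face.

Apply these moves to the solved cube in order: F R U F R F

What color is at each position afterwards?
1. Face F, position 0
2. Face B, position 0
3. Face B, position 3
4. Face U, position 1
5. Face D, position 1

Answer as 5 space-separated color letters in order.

Answer: Y R B W G

Derivation:
After move 1 (F): F=GGGG U=WWOO R=WRWR D=RRYY L=OYOY
After move 2 (R): R=WWRR U=WGOG F=GRGY D=RBYB B=OBWB
After move 3 (U): U=OWGG F=WWGY R=OBRR B=OYWB L=GROY
After move 4 (F): F=GWYW U=OWYR R=GBGR D=ROYB L=GROB
After move 5 (R): R=GGRB U=OWYW F=GOYB D=RWYO B=RYWB
After move 6 (F): F=YGBO U=OWBR R=YGWB D=RGYO L=GROW
Query 1: F[0] = Y
Query 2: B[0] = R
Query 3: B[3] = B
Query 4: U[1] = W
Query 5: D[1] = G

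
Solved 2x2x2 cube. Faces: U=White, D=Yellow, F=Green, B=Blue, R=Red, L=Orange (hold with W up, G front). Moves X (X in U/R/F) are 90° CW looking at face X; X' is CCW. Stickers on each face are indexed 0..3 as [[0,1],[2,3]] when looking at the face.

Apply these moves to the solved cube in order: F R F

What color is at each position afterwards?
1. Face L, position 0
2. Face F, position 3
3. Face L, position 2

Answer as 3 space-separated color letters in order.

After move 1 (F): F=GGGG U=WWOO R=WRWR D=RRYY L=OYOY
After move 2 (R): R=WWRR U=WGOG F=GRGY D=RBYB B=OBWB
After move 3 (F): F=GGYR U=WGYY R=OWGR D=RWYB L=OROB
Query 1: L[0] = O
Query 2: F[3] = R
Query 3: L[2] = O

Answer: O R O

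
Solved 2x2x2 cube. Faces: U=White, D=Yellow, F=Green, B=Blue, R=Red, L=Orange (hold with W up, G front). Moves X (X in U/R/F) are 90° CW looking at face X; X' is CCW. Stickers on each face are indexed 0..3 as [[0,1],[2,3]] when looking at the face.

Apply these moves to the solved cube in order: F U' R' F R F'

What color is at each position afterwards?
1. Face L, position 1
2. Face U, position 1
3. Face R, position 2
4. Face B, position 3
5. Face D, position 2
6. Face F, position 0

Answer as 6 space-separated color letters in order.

Answer: O O G B Y G

Derivation:
After move 1 (F): F=GGGG U=WWOO R=WRWR D=RRYY L=OYOY
After move 2 (U'): U=WOWO F=OYGG R=GGWR B=WRBB L=BBOY
After move 3 (R'): R=GRGW U=WBWW F=OOGO D=RYYG B=YRRB
After move 4 (F): F=GOOO U=WBYB R=WRWW D=GGYG L=BROY
After move 5 (R): R=WWWR U=WOYO F=GGOG D=GRYY B=BRBB
After move 6 (F'): F=GGGO U=WOWW R=RWGR D=RYYY L=BOOY
Query 1: L[1] = O
Query 2: U[1] = O
Query 3: R[2] = G
Query 4: B[3] = B
Query 5: D[2] = Y
Query 6: F[0] = G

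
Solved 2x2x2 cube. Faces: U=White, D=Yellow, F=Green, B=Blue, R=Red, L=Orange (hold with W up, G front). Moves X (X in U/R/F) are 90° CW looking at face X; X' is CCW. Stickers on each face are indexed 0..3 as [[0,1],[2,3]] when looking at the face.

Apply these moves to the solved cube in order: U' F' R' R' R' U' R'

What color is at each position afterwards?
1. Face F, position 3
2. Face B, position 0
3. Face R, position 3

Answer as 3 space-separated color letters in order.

Answer: G R R

Derivation:
After move 1 (U'): U=WWWW F=OOGG R=GGRR B=RRBB L=BBOO
After move 2 (F'): F=OGOG U=WWGR R=YGYR D=BOYY L=BWOW
After move 3 (R'): R=GRYY U=WBGR F=OWOR D=BGYG B=YROB
After move 4 (R'): R=RYGY U=WOGY F=OBOR D=BWYR B=GRGB
After move 5 (R'): R=YYRG U=WGGG F=OOOY D=BBYR B=RRWB
After move 6 (U'): U=GGWG F=BWOY R=OORG B=YYWB L=RROW
After move 7 (R'): R=OGOR U=GWWY F=BGOG D=BWYY B=RYBB
Query 1: F[3] = G
Query 2: B[0] = R
Query 3: R[3] = R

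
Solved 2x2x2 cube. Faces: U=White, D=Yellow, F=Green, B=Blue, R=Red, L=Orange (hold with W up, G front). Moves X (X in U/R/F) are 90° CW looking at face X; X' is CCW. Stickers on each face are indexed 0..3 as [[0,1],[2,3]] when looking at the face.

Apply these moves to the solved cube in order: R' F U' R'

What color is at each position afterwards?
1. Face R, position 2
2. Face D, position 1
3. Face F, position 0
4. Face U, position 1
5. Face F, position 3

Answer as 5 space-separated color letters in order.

Answer: G Y O Y O

Derivation:
After move 1 (R'): R=RRRR U=WBWB F=GWGW D=YGYG B=YBYB
After move 2 (F): F=GGWW U=WBOO R=WRBR D=RRYG L=OYOG
After move 3 (U'): U=BOWO F=OYWW R=GGBR B=WRYB L=YBOG
After move 4 (R'): R=GRGB U=BYWW F=OOWO D=RYYW B=GRRB
Query 1: R[2] = G
Query 2: D[1] = Y
Query 3: F[0] = O
Query 4: U[1] = Y
Query 5: F[3] = O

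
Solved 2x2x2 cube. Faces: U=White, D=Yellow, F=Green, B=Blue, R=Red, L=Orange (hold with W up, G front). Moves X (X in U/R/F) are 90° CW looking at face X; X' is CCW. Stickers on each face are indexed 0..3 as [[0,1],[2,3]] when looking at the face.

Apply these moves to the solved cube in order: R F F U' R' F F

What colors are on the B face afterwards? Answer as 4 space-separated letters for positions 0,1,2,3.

Answer: B R W B

Derivation:
After move 1 (R): R=RRRR U=WGWG F=GYGY D=YBYB B=WBWB
After move 2 (F): F=GGYY U=WGOO R=WRGR D=RRYB L=OYOB
After move 3 (F): F=YGYG U=WGBY R=OROR D=GWYB L=OROR
After move 4 (U'): U=GYWB F=ORYG R=YGOR B=ORWB L=WBOR
After move 5 (R'): R=GRYO U=GWWO F=OYYB D=GRYG B=BRWB
After move 6 (F): F=YOBY U=GWRB R=WROO D=YGYG L=WGOR
After move 7 (F): F=BYYO U=GWRG R=RRBO D=OWYG L=WYOG
Query: B face = BRWB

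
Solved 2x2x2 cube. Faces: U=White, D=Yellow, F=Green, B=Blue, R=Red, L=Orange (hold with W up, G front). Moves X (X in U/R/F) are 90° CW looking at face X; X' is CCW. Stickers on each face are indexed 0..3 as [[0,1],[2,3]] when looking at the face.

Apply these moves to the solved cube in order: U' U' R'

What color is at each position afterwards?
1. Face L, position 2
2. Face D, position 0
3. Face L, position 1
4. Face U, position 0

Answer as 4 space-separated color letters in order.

Answer: O Y R W

Derivation:
After move 1 (U'): U=WWWW F=OOGG R=GGRR B=RRBB L=BBOO
After move 2 (U'): U=WWWW F=BBGG R=OORR B=GGBB L=RROO
After move 3 (R'): R=OROR U=WBWG F=BWGW D=YBYG B=YGYB
Query 1: L[2] = O
Query 2: D[0] = Y
Query 3: L[1] = R
Query 4: U[0] = W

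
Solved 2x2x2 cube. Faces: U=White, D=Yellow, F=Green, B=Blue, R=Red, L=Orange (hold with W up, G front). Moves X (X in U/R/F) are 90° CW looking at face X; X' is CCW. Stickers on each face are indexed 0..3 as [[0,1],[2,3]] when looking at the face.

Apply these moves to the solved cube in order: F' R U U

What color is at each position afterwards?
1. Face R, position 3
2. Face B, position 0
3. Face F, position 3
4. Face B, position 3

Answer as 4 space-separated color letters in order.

After move 1 (F'): F=GGGG U=WWRR R=YRYR D=OOYY L=OWOW
After move 2 (R): R=YYRR U=WGRG F=GOGY D=OBYB B=RBWB
After move 3 (U): U=RWGG F=YYGY R=RBRR B=OWWB L=GOOW
After move 4 (U): U=GRGW F=RBGY R=OWRR B=GOWB L=YYOW
Query 1: R[3] = R
Query 2: B[0] = G
Query 3: F[3] = Y
Query 4: B[3] = B

Answer: R G Y B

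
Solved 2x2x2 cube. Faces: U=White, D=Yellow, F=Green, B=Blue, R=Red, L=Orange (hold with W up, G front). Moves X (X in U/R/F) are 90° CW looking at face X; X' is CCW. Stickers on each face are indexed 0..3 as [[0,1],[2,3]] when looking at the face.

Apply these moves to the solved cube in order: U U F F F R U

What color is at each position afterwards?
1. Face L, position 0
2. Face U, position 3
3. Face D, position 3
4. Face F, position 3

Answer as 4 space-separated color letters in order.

Answer: B G G Y

Derivation:
After move 1 (U): U=WWWW F=RRGG R=BBRR B=OOBB L=GGOO
After move 2 (U): U=WWWW F=BBGG R=OORR B=GGBB L=RROO
After move 3 (F): F=GBGB U=WWOR R=WOWR D=ROYY L=RYOY
After move 4 (F): F=GGBB U=WWYY R=OORR D=WWYY L=RROO
After move 5 (F): F=BGBG U=WWOR R=YOYR D=ROYY L=RWOW
After move 6 (R): R=YYRO U=WGOG F=BOBY D=RBYG B=RGWB
After move 7 (U): U=OWGG F=YYBY R=RGRO B=RWWB L=BOOW
Query 1: L[0] = B
Query 2: U[3] = G
Query 3: D[3] = G
Query 4: F[3] = Y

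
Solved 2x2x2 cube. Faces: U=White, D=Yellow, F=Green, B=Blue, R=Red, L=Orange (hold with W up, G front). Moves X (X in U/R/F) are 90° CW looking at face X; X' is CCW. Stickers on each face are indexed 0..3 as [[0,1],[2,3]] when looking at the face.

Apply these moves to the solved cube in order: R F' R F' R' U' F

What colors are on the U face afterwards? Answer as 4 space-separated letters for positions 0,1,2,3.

After move 1 (R): R=RRRR U=WGWG F=GYGY D=YBYB B=WBWB
After move 2 (F'): F=YYGG U=WGRR R=BRYR D=OOYB L=OGOW
After move 3 (R): R=YBRR U=WYRG F=YOGB D=OWYW B=RBGB
After move 4 (F'): F=OBYG U=WYYR R=WBOR D=GWYW L=OGOR
After move 5 (R'): R=BRWO U=WGYR F=OYYR D=GBYG B=WBWB
After move 6 (U'): U=GRWY F=OGYR R=OYWO B=BRWB L=WBOR
After move 7 (F): F=YORG U=GRRB R=WYYO D=WOYG L=WGOB
Query: U face = GRRB

Answer: G R R B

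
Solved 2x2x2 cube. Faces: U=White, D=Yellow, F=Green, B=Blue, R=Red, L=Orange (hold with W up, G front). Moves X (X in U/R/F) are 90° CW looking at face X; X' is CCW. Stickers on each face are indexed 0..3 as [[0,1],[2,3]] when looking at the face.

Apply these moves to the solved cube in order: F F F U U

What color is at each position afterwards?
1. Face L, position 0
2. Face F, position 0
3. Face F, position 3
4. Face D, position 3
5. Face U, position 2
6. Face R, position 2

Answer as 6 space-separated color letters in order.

Answer: Y B G Y W Y

Derivation:
After move 1 (F): F=GGGG U=WWOO R=WRWR D=RRYY L=OYOY
After move 2 (F): F=GGGG U=WWYY R=OROR D=WWYY L=OROR
After move 3 (F): F=GGGG U=WWRR R=YRYR D=OOYY L=OWOW
After move 4 (U): U=RWRW F=YRGG R=BBYR B=OWBB L=GGOW
After move 5 (U): U=RRWW F=BBGG R=OWYR B=GGBB L=YROW
Query 1: L[0] = Y
Query 2: F[0] = B
Query 3: F[3] = G
Query 4: D[3] = Y
Query 5: U[2] = W
Query 6: R[2] = Y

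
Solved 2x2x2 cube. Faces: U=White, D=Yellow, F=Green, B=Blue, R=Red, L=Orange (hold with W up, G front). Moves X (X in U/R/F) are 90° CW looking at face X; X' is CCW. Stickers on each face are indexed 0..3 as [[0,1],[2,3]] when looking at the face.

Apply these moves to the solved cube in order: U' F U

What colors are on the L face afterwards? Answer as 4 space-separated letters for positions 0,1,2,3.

After move 1 (U'): U=WWWW F=OOGG R=GGRR B=RRBB L=BBOO
After move 2 (F): F=GOGO U=WWOB R=WGWR D=RGYY L=BYOY
After move 3 (U): U=OWBW F=WGGO R=RRWR B=BYBB L=GOOY
Query: L face = GOOY

Answer: G O O Y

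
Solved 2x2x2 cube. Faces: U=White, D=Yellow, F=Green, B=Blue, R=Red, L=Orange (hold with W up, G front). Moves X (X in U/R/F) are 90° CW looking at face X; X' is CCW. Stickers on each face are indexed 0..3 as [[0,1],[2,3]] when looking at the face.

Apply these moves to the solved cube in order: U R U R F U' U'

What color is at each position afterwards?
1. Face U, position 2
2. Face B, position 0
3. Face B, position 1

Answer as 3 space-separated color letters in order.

After move 1 (U): U=WWWW F=RRGG R=BBRR B=OOBB L=GGOO
After move 2 (R): R=RBRB U=WRWG F=RYGY D=YBYO B=WOWB
After move 3 (U): U=WWGR F=RBGY R=WORB B=GGWB L=RYOO
After move 4 (R): R=RWBO U=WBGY F=RBGO D=YWYG B=RGWB
After move 5 (F): F=GROB U=WBOY R=GWYO D=BRYG L=RYOW
After move 6 (U'): U=BYWO F=RYOB R=GRYO B=GWWB L=RGOW
After move 7 (U'): U=YOBW F=RGOB R=RYYO B=GRWB L=GWOW
Query 1: U[2] = B
Query 2: B[0] = G
Query 3: B[1] = R

Answer: B G R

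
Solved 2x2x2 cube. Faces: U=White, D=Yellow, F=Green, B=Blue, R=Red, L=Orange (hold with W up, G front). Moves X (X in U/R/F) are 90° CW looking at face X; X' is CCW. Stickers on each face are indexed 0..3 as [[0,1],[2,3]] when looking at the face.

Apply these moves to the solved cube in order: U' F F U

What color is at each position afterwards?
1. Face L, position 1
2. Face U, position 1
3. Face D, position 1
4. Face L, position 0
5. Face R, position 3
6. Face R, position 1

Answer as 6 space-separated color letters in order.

After move 1 (U'): U=WWWW F=OOGG R=GGRR B=RRBB L=BBOO
After move 2 (F): F=GOGO U=WWOB R=WGWR D=RGYY L=BYOY
After move 3 (F): F=GGOO U=WWYY R=OGBR D=WWYY L=BROG
After move 4 (U): U=YWYW F=OGOO R=RRBR B=BRBB L=GGOG
Query 1: L[1] = G
Query 2: U[1] = W
Query 3: D[1] = W
Query 4: L[0] = G
Query 5: R[3] = R
Query 6: R[1] = R

Answer: G W W G R R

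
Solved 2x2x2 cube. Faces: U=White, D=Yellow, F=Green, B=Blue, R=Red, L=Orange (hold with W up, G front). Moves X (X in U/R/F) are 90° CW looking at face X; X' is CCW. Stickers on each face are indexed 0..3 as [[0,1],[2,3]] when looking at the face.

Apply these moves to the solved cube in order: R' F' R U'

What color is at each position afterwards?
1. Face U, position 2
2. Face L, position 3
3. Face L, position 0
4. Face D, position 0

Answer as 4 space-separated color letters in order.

After move 1 (R'): R=RRRR U=WBWB F=GWGW D=YGYG B=YBYB
After move 2 (F'): F=WWGG U=WBRR R=GRYR D=OOYG L=OBOW
After move 3 (R): R=YGRR U=WWRG F=WOGG D=OYYY B=RBBB
After move 4 (U'): U=WGWR F=OBGG R=WORR B=YGBB L=RBOW
Query 1: U[2] = W
Query 2: L[3] = W
Query 3: L[0] = R
Query 4: D[0] = O

Answer: W W R O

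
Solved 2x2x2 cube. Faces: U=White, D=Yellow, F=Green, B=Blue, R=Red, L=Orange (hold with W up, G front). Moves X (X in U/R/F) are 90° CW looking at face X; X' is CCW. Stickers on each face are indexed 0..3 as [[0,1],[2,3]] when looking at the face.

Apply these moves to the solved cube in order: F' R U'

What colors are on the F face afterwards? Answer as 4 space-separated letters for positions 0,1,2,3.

After move 1 (F'): F=GGGG U=WWRR R=YRYR D=OOYY L=OWOW
After move 2 (R): R=YYRR U=WGRG F=GOGY D=OBYB B=RBWB
After move 3 (U'): U=GGWR F=OWGY R=GORR B=YYWB L=RBOW
Query: F face = OWGY

Answer: O W G Y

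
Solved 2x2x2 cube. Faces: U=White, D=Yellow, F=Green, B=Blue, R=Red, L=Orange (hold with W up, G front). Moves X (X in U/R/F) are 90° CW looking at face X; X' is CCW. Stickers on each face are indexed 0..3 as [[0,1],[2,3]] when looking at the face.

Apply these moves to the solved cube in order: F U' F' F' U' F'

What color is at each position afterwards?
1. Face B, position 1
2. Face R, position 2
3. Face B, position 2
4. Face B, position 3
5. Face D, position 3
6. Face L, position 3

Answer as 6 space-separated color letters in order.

After move 1 (F): F=GGGG U=WWOO R=WRWR D=RRYY L=OYOY
After move 2 (U'): U=WOWO F=OYGG R=GGWR B=WRBB L=BBOY
After move 3 (F'): F=YGOG U=WOGW R=RGRR D=BYYY L=BOOW
After move 4 (F'): F=GGYO U=WORR R=YGBR D=OWYY L=BWOG
After move 5 (U'): U=ORWR F=BWYO R=GGBR B=YGBB L=WROG
After move 6 (F'): F=WOBY U=ORGB R=WGOR D=RGYY L=WROW
Query 1: B[1] = G
Query 2: R[2] = O
Query 3: B[2] = B
Query 4: B[3] = B
Query 5: D[3] = Y
Query 6: L[3] = W

Answer: G O B B Y W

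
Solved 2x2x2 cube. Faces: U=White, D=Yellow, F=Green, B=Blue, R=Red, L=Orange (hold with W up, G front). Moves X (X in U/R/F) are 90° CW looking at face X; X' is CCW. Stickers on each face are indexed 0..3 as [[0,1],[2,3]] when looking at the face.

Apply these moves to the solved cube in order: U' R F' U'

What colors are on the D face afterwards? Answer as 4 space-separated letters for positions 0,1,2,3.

Answer: B O Y R

Derivation:
After move 1 (U'): U=WWWW F=OOGG R=GGRR B=RRBB L=BBOO
After move 2 (R): R=RGRG U=WOWG F=OYGY D=YBYR B=WRWB
After move 3 (F'): F=YYOG U=WORR R=BGYG D=BOYR L=BGOW
After move 4 (U'): U=ORWR F=BGOG R=YYYG B=BGWB L=WROW
Query: D face = BOYR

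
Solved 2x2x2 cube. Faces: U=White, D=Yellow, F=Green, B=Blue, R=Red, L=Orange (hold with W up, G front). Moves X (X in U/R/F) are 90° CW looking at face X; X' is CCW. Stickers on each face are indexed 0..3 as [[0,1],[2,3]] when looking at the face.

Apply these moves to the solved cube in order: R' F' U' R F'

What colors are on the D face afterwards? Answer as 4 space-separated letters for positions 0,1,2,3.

After move 1 (R'): R=RRRR U=WBWB F=GWGW D=YGYG B=YBYB
After move 2 (F'): F=WWGG U=WBRR R=GRYR D=OOYG L=OBOW
After move 3 (U'): U=BRWR F=OBGG R=WWYR B=GRYB L=YBOW
After move 4 (R): R=YWRW U=BBWG F=OOGG D=OYYG B=RRRB
After move 5 (F'): F=OGOG U=BBYR R=YWOW D=BWYG L=YGOW
Query: D face = BWYG

Answer: B W Y G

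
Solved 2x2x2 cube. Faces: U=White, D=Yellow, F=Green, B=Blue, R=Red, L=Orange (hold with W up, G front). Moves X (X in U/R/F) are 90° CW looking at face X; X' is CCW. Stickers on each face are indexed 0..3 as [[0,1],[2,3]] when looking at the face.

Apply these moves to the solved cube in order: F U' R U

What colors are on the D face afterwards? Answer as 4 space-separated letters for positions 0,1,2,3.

After move 1 (F): F=GGGG U=WWOO R=WRWR D=RRYY L=OYOY
After move 2 (U'): U=WOWO F=OYGG R=GGWR B=WRBB L=BBOY
After move 3 (R): R=WGRG U=WYWG F=ORGY D=RBYW B=OROB
After move 4 (U): U=WWGY F=WGGY R=ORRG B=BBOB L=OROY
Query: D face = RBYW

Answer: R B Y W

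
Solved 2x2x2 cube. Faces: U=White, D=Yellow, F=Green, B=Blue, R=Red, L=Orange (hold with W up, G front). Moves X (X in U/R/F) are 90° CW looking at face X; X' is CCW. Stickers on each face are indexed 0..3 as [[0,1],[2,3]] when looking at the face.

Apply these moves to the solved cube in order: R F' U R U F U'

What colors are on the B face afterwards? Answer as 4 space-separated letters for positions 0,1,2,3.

After move 1 (R): R=RRRR U=WGWG F=GYGY D=YBYB B=WBWB
After move 2 (F'): F=YYGG U=WGRR R=BRYR D=OOYB L=OGOW
After move 3 (U): U=RWRG F=BRGG R=WBYR B=OGWB L=YYOW
After move 4 (R): R=YWRB U=RRRG F=BOGB D=OWYO B=GGWB
After move 5 (U): U=RRGR F=YWGB R=GGRB B=YYWB L=BOOW
After move 6 (F): F=GYBW U=RRWO R=GGRB D=RGYO L=BOOW
After move 7 (U'): U=RORW F=BOBW R=GYRB B=GGWB L=YYOW
Query: B face = GGWB

Answer: G G W B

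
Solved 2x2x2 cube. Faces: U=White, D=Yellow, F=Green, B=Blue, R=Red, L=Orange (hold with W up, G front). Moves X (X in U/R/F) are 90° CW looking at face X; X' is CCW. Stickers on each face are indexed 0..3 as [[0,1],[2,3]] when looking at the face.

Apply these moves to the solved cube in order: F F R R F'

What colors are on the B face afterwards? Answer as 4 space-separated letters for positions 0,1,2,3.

After move 1 (F): F=GGGG U=WWOO R=WRWR D=RRYY L=OYOY
After move 2 (F): F=GGGG U=WWYY R=OROR D=WWYY L=OROR
After move 3 (R): R=OORR U=WGYG F=GWGY D=WBYB B=YBWB
After move 4 (R): R=RORO U=WWYY F=GBGB D=WWYY B=GBGB
After move 5 (F'): F=BBGG U=WWRR R=WOWO D=RRYY L=OYOY
Query: B face = GBGB

Answer: G B G B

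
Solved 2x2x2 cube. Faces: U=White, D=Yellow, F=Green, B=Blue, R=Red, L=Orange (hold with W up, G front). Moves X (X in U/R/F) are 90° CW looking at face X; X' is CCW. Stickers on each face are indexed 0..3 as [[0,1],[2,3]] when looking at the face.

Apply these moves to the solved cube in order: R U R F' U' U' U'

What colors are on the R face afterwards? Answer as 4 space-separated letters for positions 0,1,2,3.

After move 1 (R): R=RRRR U=WGWG F=GYGY D=YBYB B=WBWB
After move 2 (U): U=WWGG F=RRGY R=WBRR B=OOWB L=GYOO
After move 3 (R): R=RWRB U=WRGY F=RBGB D=YWYO B=GOWB
After move 4 (F'): F=BBRG U=WRRR R=WWYB D=YOYO L=GYOG
After move 5 (U'): U=RRWR F=GYRG R=BBYB B=WWWB L=GOOG
After move 6 (U'): U=RRRW F=GORG R=GYYB B=BBWB L=WWOG
After move 7 (U'): U=RWRR F=WWRG R=GOYB B=GYWB L=BBOG
Query: R face = GOYB

Answer: G O Y B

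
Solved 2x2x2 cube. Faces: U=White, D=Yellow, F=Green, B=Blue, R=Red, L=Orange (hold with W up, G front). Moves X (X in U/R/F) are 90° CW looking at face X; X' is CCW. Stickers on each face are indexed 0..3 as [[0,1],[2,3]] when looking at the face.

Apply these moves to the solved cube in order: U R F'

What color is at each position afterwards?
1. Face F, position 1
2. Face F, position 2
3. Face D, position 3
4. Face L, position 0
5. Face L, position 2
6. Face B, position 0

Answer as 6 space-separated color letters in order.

After move 1 (U): U=WWWW F=RRGG R=BBRR B=OOBB L=GGOO
After move 2 (R): R=RBRB U=WRWG F=RYGY D=YBYO B=WOWB
After move 3 (F'): F=YYRG U=WRRR R=BBYB D=GOYO L=GGOW
Query 1: F[1] = Y
Query 2: F[2] = R
Query 3: D[3] = O
Query 4: L[0] = G
Query 5: L[2] = O
Query 6: B[0] = W

Answer: Y R O G O W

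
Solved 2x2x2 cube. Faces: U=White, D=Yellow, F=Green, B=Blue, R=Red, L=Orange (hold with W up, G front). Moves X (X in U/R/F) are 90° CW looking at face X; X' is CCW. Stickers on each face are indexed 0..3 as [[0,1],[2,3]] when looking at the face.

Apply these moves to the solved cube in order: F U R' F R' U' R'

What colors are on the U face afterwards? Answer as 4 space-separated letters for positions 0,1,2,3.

Answer: R B O R

Derivation:
After move 1 (F): F=GGGG U=WWOO R=WRWR D=RRYY L=OYOY
After move 2 (U): U=OWOW F=WRGG R=BBWR B=OYBB L=GGOY
After move 3 (R'): R=BRBW U=OBOO F=WWGW D=RRYG B=YYRB
After move 4 (F): F=GWWW U=OBYG R=OROW D=BBYG L=GROR
After move 5 (R'): R=RWOO U=ORYY F=GBWG D=BWYW B=GYBB
After move 6 (U'): U=RYOY F=GRWG R=GBOO B=RWBB L=GYOR
After move 7 (R'): R=BOGO U=RBOR F=GYWY D=BRYG B=WWWB
Query: U face = RBOR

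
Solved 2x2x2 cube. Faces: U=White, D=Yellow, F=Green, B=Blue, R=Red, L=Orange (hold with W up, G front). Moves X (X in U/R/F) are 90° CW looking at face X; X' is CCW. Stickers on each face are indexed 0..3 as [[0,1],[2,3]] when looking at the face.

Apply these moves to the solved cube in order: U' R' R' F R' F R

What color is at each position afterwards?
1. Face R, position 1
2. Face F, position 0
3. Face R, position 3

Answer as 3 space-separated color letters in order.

Answer: O R G

Derivation:
After move 1 (U'): U=WWWW F=OOGG R=GGRR B=RRBB L=BBOO
After move 2 (R'): R=GRGR U=WBWR F=OWGW D=YOYG B=YRYB
After move 3 (R'): R=RRGG U=WYWY F=OBGR D=YWYW B=GROB
After move 4 (F): F=GORB U=WYOB R=WRYG D=GRYW L=BYOW
After move 5 (R'): R=RGWY U=WOOG F=GYRB D=GOYB B=WRRB
After move 6 (F): F=RGBY U=WOWY R=OGGY D=WRYB L=BGOO
After move 7 (R): R=GOYG U=WGWY F=RRBB D=WRYW B=YROB
Query 1: R[1] = O
Query 2: F[0] = R
Query 3: R[3] = G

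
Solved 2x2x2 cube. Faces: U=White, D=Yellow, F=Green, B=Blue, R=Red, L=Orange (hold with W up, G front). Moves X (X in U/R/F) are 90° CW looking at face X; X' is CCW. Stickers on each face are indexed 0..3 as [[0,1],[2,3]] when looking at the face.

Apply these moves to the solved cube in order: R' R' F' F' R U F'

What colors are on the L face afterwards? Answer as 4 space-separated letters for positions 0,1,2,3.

After move 1 (R'): R=RRRR U=WBWB F=GWGW D=YGYG B=YBYB
After move 2 (R'): R=RRRR U=WYWY F=GBGB D=YWYW B=GBGB
After move 3 (F'): F=BBGG U=WYRR R=WRYR D=OOYW L=OYOW
After move 4 (F'): F=BGBG U=WYWY R=OROR D=YWYW L=OROR
After move 5 (R): R=OORR U=WGWG F=BWBW D=YGYG B=YBYB
After move 6 (U): U=WWGG F=OOBW R=YBRR B=ORYB L=BWOR
After move 7 (F'): F=OWOB U=WWYR R=GBYR D=WRYG L=BGOG
Query: L face = BGOG

Answer: B G O G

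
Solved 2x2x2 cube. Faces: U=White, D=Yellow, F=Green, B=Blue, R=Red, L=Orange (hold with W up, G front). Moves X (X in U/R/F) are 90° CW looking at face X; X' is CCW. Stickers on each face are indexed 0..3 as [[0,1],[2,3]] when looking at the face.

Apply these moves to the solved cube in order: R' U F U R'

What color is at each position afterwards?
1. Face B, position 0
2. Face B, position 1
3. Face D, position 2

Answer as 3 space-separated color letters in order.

After move 1 (R'): R=RRRR U=WBWB F=GWGW D=YGYG B=YBYB
After move 2 (U): U=WWBB F=RRGW R=YBRR B=OOYB L=GWOO
After move 3 (F): F=GRWR U=WWOW R=BBBR D=RYYG L=GYOG
After move 4 (U): U=OWWW F=BBWR R=OOBR B=GYYB L=GROG
After move 5 (R'): R=OROB U=OYWG F=BWWW D=RBYR B=GYYB
Query 1: B[0] = G
Query 2: B[1] = Y
Query 3: D[2] = Y

Answer: G Y Y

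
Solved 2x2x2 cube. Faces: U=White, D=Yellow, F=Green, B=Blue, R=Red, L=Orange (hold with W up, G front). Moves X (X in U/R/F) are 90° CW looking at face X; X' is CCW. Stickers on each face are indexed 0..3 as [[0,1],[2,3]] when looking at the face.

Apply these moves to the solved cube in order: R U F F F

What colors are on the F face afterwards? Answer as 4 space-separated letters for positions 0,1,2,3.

Answer: R Y R G

Derivation:
After move 1 (R): R=RRRR U=WGWG F=GYGY D=YBYB B=WBWB
After move 2 (U): U=WWGG F=RRGY R=WBRR B=OOWB L=GYOO
After move 3 (F): F=GRYR U=WWOY R=GBGR D=RWYB L=GYOB
After move 4 (F): F=YGRR U=WWBY R=OBYR D=GGYB L=GROW
After move 5 (F): F=RYRG U=WWWR R=BBYR D=YOYB L=GGOG
Query: F face = RYRG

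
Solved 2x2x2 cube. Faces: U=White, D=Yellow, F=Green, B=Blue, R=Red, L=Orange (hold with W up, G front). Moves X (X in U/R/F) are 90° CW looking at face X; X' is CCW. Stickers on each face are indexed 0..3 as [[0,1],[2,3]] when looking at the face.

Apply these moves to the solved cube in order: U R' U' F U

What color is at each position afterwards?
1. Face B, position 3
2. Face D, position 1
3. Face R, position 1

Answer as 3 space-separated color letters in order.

After move 1 (U): U=WWWW F=RRGG R=BBRR B=OOBB L=GGOO
After move 2 (R'): R=BRBR U=WBWO F=RWGW D=YRYG B=YOYB
After move 3 (U'): U=BOWW F=GGGW R=RWBR B=BRYB L=YOOO
After move 4 (F): F=GGWG U=BOOO R=WWWR D=BRYG L=YYOR
After move 5 (U): U=OBOO F=WWWG R=BRWR B=YYYB L=GGOR
Query 1: B[3] = B
Query 2: D[1] = R
Query 3: R[1] = R

Answer: B R R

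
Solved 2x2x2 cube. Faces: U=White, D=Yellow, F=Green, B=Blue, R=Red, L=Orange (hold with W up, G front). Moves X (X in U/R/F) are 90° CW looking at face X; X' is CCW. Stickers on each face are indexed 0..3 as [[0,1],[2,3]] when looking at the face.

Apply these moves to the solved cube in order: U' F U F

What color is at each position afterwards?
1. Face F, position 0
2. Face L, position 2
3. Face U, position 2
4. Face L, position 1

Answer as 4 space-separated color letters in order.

After move 1 (U'): U=WWWW F=OOGG R=GGRR B=RRBB L=BBOO
After move 2 (F): F=GOGO U=WWOB R=WGWR D=RGYY L=BYOY
After move 3 (U): U=OWBW F=WGGO R=RRWR B=BYBB L=GOOY
After move 4 (F): F=GWOG U=OWYO R=BRWR D=WRYY L=GROG
Query 1: F[0] = G
Query 2: L[2] = O
Query 3: U[2] = Y
Query 4: L[1] = R

Answer: G O Y R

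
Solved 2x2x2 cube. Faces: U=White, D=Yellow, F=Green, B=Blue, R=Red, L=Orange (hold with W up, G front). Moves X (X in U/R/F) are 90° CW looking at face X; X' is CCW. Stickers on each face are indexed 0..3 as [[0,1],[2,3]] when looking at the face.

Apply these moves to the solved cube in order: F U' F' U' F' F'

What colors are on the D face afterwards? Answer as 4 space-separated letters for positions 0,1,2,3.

Answer: G W Y Y

Derivation:
After move 1 (F): F=GGGG U=WWOO R=WRWR D=RRYY L=OYOY
After move 2 (U'): U=WOWO F=OYGG R=GGWR B=WRBB L=BBOY
After move 3 (F'): F=YGOG U=WOGW R=RGRR D=BYYY L=BOOW
After move 4 (U'): U=OWWG F=BOOG R=YGRR B=RGBB L=WROW
After move 5 (F'): F=OGBO U=OWYR R=YGBR D=RWYY L=WGOW
After move 6 (F'): F=GOOB U=OWYB R=WGRR D=GWYY L=WROY
Query: D face = GWYY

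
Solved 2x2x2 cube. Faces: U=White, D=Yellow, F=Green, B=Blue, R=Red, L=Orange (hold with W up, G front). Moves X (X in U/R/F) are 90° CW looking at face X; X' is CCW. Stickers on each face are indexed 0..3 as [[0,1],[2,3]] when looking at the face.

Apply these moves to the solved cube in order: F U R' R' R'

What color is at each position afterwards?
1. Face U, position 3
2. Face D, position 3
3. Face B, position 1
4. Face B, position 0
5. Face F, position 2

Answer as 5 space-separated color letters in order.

Answer: G O Y W G

Derivation:
After move 1 (F): F=GGGG U=WWOO R=WRWR D=RRYY L=OYOY
After move 2 (U): U=OWOW F=WRGG R=BBWR B=OYBB L=GGOY
After move 3 (R'): R=BRBW U=OBOO F=WWGW D=RRYG B=YYRB
After move 4 (R'): R=RWBB U=OROY F=WBGO D=RWYW B=GYRB
After move 5 (R'): R=WBRB U=OROG F=WRGY D=RBYO B=WYWB
Query 1: U[3] = G
Query 2: D[3] = O
Query 3: B[1] = Y
Query 4: B[0] = W
Query 5: F[2] = G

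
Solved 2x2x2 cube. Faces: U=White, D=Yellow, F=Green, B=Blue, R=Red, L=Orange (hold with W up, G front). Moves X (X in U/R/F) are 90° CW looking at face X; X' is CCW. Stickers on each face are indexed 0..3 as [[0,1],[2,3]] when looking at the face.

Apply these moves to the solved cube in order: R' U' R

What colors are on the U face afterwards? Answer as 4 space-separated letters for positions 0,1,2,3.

Answer: B O W W

Derivation:
After move 1 (R'): R=RRRR U=WBWB F=GWGW D=YGYG B=YBYB
After move 2 (U'): U=BBWW F=OOGW R=GWRR B=RRYB L=YBOO
After move 3 (R): R=RGRW U=BOWW F=OGGG D=YYYR B=WRBB
Query: U face = BOWW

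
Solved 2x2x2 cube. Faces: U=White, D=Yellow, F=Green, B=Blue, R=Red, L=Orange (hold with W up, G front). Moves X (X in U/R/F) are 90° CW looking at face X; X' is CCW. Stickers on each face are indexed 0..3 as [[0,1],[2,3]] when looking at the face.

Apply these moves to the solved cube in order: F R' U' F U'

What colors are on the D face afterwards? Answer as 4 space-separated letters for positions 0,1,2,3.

After move 1 (F): F=GGGG U=WWOO R=WRWR D=RRYY L=OYOY
After move 2 (R'): R=RRWW U=WBOB F=GWGO D=RGYG B=YBRB
After move 3 (U'): U=BBWO F=OYGO R=GWWW B=RRRB L=YBOY
After move 4 (F): F=GOOY U=BBYB R=WWOW D=WGYG L=YROG
After move 5 (U'): U=BBBY F=YROY R=GOOW B=WWRB L=RROG
Query: D face = WGYG

Answer: W G Y G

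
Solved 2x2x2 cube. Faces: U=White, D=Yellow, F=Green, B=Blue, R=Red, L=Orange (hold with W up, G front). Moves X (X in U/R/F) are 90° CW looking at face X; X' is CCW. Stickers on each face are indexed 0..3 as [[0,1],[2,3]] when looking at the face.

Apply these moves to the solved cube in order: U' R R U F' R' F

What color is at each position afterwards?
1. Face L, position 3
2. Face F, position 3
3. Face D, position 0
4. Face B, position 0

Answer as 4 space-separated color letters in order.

After move 1 (U'): U=WWWW F=OOGG R=GGRR B=RRBB L=BBOO
After move 2 (R): R=RGRG U=WOWG F=OYGY D=YBYR B=WRWB
After move 3 (R): R=RRGG U=WYWY F=OBGR D=YWYW B=GROB
After move 4 (U): U=WWYY F=RRGR R=GRGG B=BBOB L=OBOO
After move 5 (F'): F=RRRG U=WWGG R=WRYG D=BOYW L=OYOY
After move 6 (R'): R=RGWY U=WOGB F=RWRG D=BRYG B=WBOB
After move 7 (F): F=RRGW U=WOYY R=GGBY D=WRYG L=OBOR
Query 1: L[3] = R
Query 2: F[3] = W
Query 3: D[0] = W
Query 4: B[0] = W

Answer: R W W W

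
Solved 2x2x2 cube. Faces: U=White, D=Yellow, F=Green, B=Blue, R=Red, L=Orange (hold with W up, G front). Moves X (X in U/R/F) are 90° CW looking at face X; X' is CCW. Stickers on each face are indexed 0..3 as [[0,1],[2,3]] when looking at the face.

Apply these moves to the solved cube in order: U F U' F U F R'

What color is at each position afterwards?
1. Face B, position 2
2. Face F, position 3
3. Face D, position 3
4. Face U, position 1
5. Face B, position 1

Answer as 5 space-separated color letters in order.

Answer: W G R B R

Derivation:
After move 1 (U): U=WWWW F=RRGG R=BBRR B=OOBB L=GGOO
After move 2 (F): F=GRGR U=WWOG R=WBWR D=RBYY L=GYOY
After move 3 (U'): U=WGWO F=GYGR R=GRWR B=WBBB L=OOOY
After move 4 (F): F=GGRY U=WGYO R=WROR D=WGYY L=OROB
After move 5 (U): U=YWOG F=WRRY R=WBOR B=ORBB L=GGOB
After move 6 (F): F=RWYR U=YWBG R=OBGR D=OWYY L=GWOG
After move 7 (R'): R=BROG U=YBBO F=RWYG D=OWYR B=YRWB
Query 1: B[2] = W
Query 2: F[3] = G
Query 3: D[3] = R
Query 4: U[1] = B
Query 5: B[1] = R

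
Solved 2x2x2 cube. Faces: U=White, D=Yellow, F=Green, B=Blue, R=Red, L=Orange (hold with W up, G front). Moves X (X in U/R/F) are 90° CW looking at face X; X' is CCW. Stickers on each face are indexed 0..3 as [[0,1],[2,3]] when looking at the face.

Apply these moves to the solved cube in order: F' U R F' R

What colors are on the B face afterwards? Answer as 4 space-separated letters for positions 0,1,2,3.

After move 1 (F'): F=GGGG U=WWRR R=YRYR D=OOYY L=OWOW
After move 2 (U): U=RWRW F=YRGG R=BBYR B=OWBB L=GGOW
After move 3 (R): R=YBRB U=RRRG F=YOGY D=OBYO B=WWWB
After move 4 (F'): F=OYYG U=RRYR R=BBOB D=GWYO L=GGOR
After move 5 (R): R=OBBB U=RYYG F=OWYO D=GWYW B=RWRB
Query: B face = RWRB

Answer: R W R B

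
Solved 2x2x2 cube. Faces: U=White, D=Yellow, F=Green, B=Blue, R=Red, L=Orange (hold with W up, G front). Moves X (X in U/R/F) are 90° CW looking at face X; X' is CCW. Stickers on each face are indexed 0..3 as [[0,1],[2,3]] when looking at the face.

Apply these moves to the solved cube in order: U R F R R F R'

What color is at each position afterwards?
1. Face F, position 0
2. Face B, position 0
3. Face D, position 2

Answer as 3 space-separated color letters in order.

After move 1 (U): U=WWWW F=RRGG R=BBRR B=OOBB L=GGOO
After move 2 (R): R=RBRB U=WRWG F=RYGY D=YBYO B=WOWB
After move 3 (F): F=GRYY U=WROG R=WBGB D=RRYO L=GYOB
After move 4 (R): R=GWBB U=WROY F=GRYO D=RWYW B=GORB
After move 5 (R): R=BGBW U=WROO F=GWYW D=RRYG B=YORB
After move 6 (F): F=YGWW U=WRBY R=OGOW D=BBYG L=GROR
After move 7 (R'): R=GWOO U=WRBY F=YRWY D=BGYW B=GOBB
Query 1: F[0] = Y
Query 2: B[0] = G
Query 3: D[2] = Y

Answer: Y G Y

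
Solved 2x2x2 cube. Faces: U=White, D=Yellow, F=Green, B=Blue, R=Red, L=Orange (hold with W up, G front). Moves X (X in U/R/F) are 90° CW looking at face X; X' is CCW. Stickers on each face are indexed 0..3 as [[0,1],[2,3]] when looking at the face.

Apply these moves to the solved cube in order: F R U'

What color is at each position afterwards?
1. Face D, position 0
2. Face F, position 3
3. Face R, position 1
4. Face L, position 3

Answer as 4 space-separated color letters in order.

Answer: R Y R Y

Derivation:
After move 1 (F): F=GGGG U=WWOO R=WRWR D=RRYY L=OYOY
After move 2 (R): R=WWRR U=WGOG F=GRGY D=RBYB B=OBWB
After move 3 (U'): U=GGWO F=OYGY R=GRRR B=WWWB L=OBOY
Query 1: D[0] = R
Query 2: F[3] = Y
Query 3: R[1] = R
Query 4: L[3] = Y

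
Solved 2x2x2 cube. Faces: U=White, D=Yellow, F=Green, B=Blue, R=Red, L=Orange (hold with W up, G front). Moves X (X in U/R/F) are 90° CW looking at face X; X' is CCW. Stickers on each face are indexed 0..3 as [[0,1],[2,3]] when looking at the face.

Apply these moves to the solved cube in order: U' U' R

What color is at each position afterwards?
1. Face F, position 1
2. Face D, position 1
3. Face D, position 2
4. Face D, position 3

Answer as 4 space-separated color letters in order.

Answer: Y B Y G

Derivation:
After move 1 (U'): U=WWWW F=OOGG R=GGRR B=RRBB L=BBOO
After move 2 (U'): U=WWWW F=BBGG R=OORR B=GGBB L=RROO
After move 3 (R): R=RORO U=WBWG F=BYGY D=YBYG B=WGWB
Query 1: F[1] = Y
Query 2: D[1] = B
Query 3: D[2] = Y
Query 4: D[3] = G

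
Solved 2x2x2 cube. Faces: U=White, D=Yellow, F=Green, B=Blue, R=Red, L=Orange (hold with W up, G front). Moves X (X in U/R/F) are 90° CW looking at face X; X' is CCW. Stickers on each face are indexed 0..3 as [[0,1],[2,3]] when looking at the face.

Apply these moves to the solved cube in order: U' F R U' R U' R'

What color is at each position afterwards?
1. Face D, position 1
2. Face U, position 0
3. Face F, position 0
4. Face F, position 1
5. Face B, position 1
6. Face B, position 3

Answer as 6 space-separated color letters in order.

Answer: R Y B Y G B

Derivation:
After move 1 (U'): U=WWWW F=OOGG R=GGRR B=RRBB L=BBOO
After move 2 (F): F=GOGO U=WWOB R=WGWR D=RGYY L=BYOY
After move 3 (R): R=WWRG U=WOOO F=GGGY D=RBYR B=BRWB
After move 4 (U'): U=OOWO F=BYGY R=GGRG B=WWWB L=BROY
After move 5 (R): R=RGGG U=OYWY F=BBGR D=RWYW B=OWOB
After move 6 (U'): U=YYOW F=BRGR R=BBGG B=RGOB L=OWOY
After move 7 (R'): R=BGBG U=YOOR F=BYGW D=RRYR B=WGWB
Query 1: D[1] = R
Query 2: U[0] = Y
Query 3: F[0] = B
Query 4: F[1] = Y
Query 5: B[1] = G
Query 6: B[3] = B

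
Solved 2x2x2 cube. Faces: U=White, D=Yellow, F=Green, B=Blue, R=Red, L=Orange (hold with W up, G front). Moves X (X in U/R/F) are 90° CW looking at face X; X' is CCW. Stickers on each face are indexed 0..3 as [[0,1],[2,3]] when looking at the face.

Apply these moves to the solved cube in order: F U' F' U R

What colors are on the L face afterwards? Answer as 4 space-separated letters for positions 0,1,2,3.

After move 1 (F): F=GGGG U=WWOO R=WRWR D=RRYY L=OYOY
After move 2 (U'): U=WOWO F=OYGG R=GGWR B=WRBB L=BBOY
After move 3 (F'): F=YGOG U=WOGW R=RGRR D=BYYY L=BOOW
After move 4 (U): U=GWWO F=RGOG R=WRRR B=BOBB L=YGOW
After move 5 (R): R=RWRR U=GGWG F=RYOY D=BBYB B=OOWB
Query: L face = YGOW

Answer: Y G O W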